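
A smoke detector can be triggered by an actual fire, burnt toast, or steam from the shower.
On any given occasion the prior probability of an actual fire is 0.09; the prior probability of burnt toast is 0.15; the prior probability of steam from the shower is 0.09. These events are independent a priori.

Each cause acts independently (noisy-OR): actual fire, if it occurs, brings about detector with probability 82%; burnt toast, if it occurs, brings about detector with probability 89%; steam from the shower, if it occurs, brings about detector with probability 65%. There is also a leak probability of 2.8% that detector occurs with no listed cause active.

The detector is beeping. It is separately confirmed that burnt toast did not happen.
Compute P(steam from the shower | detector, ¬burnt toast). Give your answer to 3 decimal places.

P(steam from the shower | detector, ¬burnt toast) ≈ 0.404

Under noisy-OR, P(detector | causes) = 1 − (1−0.028)·∏(1−qᵢ) over the active causes.
Numerator (weight on configurations with steam from the shower): 0.054038 + 0.007604 = 0.061642
Denominator P(detector | ¬burnt toast): 0.028×0.91×0.91 + 0.6598×0.91×0.09 + 0.82504×0.09×0.91 + 0.938764×0.09×0.09 = 0.152400
P(steam from the shower | detector, ¬burnt toast) = 0.061642/0.152400 ≈ 0.404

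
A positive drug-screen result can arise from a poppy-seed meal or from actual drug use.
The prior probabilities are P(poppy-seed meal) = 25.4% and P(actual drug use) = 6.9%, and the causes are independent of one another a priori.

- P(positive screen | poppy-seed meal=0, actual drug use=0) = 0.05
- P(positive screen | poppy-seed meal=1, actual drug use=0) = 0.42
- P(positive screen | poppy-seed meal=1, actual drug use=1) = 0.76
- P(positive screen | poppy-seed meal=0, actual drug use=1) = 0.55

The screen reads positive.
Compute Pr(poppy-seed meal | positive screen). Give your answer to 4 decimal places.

P(positive screen) = 0.05·0.746·0.931 + 0.55·0.746·0.069 + 0.42·0.254·0.931 + 0.76·0.254·0.069 = 0.034726 + 0.028311 + 0.099319 + 0.013320 = 0.175676
Restricting to configurations with poppy-seed meal present: 0.099319 + 0.013320 = 0.112639.
So P(poppy-seed meal | positive screen) = 0.112639/0.175676 ≈ 0.6412.

Pr(poppy-seed meal | positive screen) ≈ 0.6412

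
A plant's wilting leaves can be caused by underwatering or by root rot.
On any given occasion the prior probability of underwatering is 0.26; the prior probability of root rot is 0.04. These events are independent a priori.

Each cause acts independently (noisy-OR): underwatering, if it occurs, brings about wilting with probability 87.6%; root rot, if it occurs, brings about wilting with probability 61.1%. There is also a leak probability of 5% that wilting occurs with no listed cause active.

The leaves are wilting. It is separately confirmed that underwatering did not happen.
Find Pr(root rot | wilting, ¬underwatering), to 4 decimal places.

Pr(root rot | wilting, ¬underwatering) ≈ 0.3444

Under noisy-OR, P(wilting | causes) = 1 − (1−0.05)·∏(1−qᵢ) over the active causes.
By total probability over both values of root rot:
  P(wilting | ¬underwatering) = 0.05*0.96 + 0.63045*0.04
        = 0.048000 + 0.025218 = 0.073218
Keeping only the root rot-present terms gives 0.025218, so
  P(root rot | wilting, ¬underwatering) = 0.025218 / 0.073218 ≈ 0.3444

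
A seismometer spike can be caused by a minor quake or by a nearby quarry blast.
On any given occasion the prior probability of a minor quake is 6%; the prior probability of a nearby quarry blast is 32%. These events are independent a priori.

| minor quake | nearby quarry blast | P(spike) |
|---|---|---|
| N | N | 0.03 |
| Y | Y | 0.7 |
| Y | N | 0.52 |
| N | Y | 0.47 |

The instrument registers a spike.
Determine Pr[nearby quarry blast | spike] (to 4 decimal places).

Pr[nearby quarry blast | spike] ≈ 0.7931

Weight on nearby quarry blast=true, given the evidence: 0.141376 + 0.013440 = 0.154816
Denominator P(spike): 0.03*0.94*0.68 + 0.47*0.94*0.32 + 0.52*0.06*0.68 + 0.7*0.06*0.32 = 0.195208
Posterior = 0.154816 / 0.195208 ≈ 0.7931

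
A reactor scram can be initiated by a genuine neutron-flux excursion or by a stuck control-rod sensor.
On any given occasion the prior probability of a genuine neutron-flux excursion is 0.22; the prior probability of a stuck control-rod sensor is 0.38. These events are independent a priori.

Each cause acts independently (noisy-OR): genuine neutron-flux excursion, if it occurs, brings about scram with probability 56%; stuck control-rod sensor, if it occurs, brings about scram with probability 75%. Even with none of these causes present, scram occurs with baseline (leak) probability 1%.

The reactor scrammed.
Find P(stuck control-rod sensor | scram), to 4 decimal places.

Under noisy-OR, P(scram | causes) = 1 − (1−0.01)·∏(1−qᵢ) over the active causes.
Sum P(scram|·) weighted by the priors over the 4 (genuine neutron-flux excursion, stuck control-rod sensor) configurations:
  P(scram) = 0.01·0.78·0.62 + 0.7525·0.78·0.38 + 0.5644·0.22·0.62 + 0.8911·0.22·0.38
        = 0.004836 + 0.223041 + 0.076984 + 0.074496 = 0.379357
Configurations with stuck control-rod sensor contribute 0.297537, so
  P(stuck control-rod sensor | scram) = 0.297537 / 0.379357 ≈ 0.7843

P(stuck control-rod sensor | scram) ≈ 0.7843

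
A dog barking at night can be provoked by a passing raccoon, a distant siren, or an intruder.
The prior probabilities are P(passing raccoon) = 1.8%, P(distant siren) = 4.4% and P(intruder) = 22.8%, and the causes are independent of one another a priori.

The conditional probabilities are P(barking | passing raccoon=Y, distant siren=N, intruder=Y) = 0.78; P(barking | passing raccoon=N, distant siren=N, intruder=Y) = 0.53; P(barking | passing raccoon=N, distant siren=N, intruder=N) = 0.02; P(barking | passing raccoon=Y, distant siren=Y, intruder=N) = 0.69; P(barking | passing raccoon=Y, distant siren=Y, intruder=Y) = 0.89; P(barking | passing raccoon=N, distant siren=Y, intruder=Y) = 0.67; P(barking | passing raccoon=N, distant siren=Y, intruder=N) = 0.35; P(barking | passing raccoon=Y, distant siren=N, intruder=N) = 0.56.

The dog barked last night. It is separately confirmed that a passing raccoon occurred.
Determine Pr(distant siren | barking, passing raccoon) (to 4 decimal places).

P(barking | passing raccoon) = 0.56·0.956·0.772 + 0.78·0.956·0.228 + 0.69·0.044·0.772 + 0.89·0.044·0.228 = 0.413298 + 0.170015 + 0.023438 + 0.008928 = 0.615679
Restricting to configurations with distant siren present: 0.023438 + 0.008928 = 0.032366.
So P(distant siren | barking, passing raccoon) = 0.032366/0.615679 ≈ 0.0526.

Pr(distant siren | barking, passing raccoon) ≈ 0.0526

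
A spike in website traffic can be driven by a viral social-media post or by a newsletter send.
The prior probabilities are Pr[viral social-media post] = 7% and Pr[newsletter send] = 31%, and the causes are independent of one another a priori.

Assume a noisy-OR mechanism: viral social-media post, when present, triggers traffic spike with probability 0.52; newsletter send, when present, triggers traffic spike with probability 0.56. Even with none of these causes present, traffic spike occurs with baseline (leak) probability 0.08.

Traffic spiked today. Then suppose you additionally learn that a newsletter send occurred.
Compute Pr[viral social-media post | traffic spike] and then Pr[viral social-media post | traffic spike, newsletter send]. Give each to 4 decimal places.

Pr[viral social-media post | traffic spike] ≈ 0.1663; Pr[viral social-media post | traffic spike, newsletter send] ≈ 0.0925

Under noisy-OR, P(traffic spike | causes) = 1 − (1−0.08)·∏(1−qᵢ) over the active causes.
P(traffic spike) = 0.08×0.93×0.69 + 0.5952×0.93×0.31 + 0.5584×0.07×0.69 + 0.805696×0.07×0.31 = 0.051336 + 0.171596 + 0.026971 + 0.017484 = 0.267387
Of this, 0.044455 comes from 0.026971 + 0.017484 (the viral social-media post=true cases).
P(viral social-media post | traffic spike) = 0.044455 / 0.267387 ≈ 0.1663

Now condition on the additional information:
Weight on viral social-media post=true, given the evidence: 0.805696·0.07 = 0.056399
Denominator P(traffic spike | newsletter send): 0.5952·0.93 + 0.805696·0.07 = 0.609935
P(viral social-media post | traffic spike, newsletter send) = 0.056399/0.609935 ≈ 0.0925
This is intercausal reasoning (explaining away): once newsletter send accounts for the traffic spike, viral social-media post becomes less likely.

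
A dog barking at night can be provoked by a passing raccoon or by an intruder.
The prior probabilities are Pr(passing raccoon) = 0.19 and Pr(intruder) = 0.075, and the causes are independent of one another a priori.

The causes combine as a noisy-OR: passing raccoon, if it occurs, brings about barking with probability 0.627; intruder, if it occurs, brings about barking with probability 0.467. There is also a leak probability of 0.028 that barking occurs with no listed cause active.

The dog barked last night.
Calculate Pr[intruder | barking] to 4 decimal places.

Under noisy-OR, P(barking | causes) = 1 − (1−0.028)·∏(1−qᵢ) over the active causes.
Weight on intruder=true, given the evidence: 0.029277 + 0.011496 = 0.040773
Denominator P(barking): 0.028×0.81×0.925 + 0.481924×0.81×0.075 + 0.637444×0.19×0.925 + 0.806758×0.19×0.075 = 0.173783
Posterior = 0.040773 / 0.173783 ≈ 0.2346

Pr[intruder | barking] ≈ 0.2346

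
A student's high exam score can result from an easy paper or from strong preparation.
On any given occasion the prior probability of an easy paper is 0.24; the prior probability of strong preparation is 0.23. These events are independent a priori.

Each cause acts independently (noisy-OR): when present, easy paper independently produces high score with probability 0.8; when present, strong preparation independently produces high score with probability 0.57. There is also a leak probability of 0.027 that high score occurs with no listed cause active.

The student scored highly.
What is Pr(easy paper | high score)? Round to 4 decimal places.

Under noisy-OR, P(high score | causes) = 1 − (1−0.027)·∏(1−qᵢ) over the active causes.
P(high score) = 0.027*0.76*0.77 + 0.58161*0.76*0.23 + 0.8054*0.24*0.77 + 0.916322*0.24*0.23 = 0.015800 + 0.101665 + 0.148838 + 0.050581 = 0.316884
The easy paper-present share is 0.148838 + 0.050581 = 0.199419.
So P(easy paper | high score) = 0.199419/0.316884 ≈ 0.6293.

Pr(easy paper | high score) ≈ 0.6293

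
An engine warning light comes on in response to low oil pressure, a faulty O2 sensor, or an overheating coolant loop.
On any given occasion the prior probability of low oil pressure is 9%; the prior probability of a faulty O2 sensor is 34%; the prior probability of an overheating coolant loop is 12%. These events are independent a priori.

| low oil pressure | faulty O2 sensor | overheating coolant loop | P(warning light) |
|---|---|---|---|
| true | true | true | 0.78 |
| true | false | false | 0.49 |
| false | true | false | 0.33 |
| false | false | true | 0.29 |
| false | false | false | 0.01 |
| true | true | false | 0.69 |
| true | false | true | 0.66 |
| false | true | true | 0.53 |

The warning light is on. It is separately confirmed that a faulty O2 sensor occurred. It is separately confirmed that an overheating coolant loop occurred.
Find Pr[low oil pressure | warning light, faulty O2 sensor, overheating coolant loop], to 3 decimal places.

P(warning light | faulty O2 sensor, overheating coolant loop) = 0.53×0.91 + 0.78×0.09 = 0.482300 + 0.070200 = 0.552500
Of this, 0.070200 comes from 0.78×0.09 (the low oil pressure=true cases).
Hence the posterior is 0.070200/0.552500 ≈ 0.127.

Pr[low oil pressure | warning light, faulty O2 sensor, overheating coolant loop] ≈ 0.127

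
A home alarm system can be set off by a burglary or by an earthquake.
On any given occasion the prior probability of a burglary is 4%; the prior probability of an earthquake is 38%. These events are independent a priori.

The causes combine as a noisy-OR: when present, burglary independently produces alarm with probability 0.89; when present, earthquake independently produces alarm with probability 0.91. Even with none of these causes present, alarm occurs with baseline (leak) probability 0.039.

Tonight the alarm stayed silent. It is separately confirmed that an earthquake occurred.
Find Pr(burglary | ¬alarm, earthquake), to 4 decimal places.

Under noisy-OR, P(alarm | causes) = 1 − (1−0.039)·∏(1−qᵢ) over the active causes.
Numerator (weight on configurations with burglary): 0.009514×0.04 = 0.000381
Denominator P(¬alarm | earthquake): 0.08649×0.96 + 0.009514×0.04 = 0.083411
P(burglary | ¬alarm, earthquake) = 0.000381/0.083411 ≈ 0.0046

Pr(burglary | ¬alarm, earthquake) ≈ 0.0046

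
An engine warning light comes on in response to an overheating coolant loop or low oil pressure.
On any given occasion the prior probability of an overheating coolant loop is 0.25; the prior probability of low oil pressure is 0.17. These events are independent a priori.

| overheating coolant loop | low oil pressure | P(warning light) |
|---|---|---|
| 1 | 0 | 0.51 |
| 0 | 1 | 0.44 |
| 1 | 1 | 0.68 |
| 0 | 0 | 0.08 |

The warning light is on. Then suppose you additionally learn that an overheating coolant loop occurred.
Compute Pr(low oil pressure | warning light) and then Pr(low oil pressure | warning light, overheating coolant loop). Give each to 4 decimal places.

Pr(low oil pressure | warning light) ≈ 0.3532; Pr(low oil pressure | warning light, overheating coolant loop) ≈ 0.2145

P(warning light) = 0.08×0.75×0.83 + 0.44×0.75×0.17 + 0.51×0.25×0.83 + 0.68×0.25×0.17 = 0.049800 + 0.056100 + 0.105825 + 0.028900 = 0.240625
Of this, 0.085000 comes from 0.056100 + 0.028900 (the low oil pressure=true cases).
Hence the posterior is 0.085000/0.240625 ≈ 0.3532.

Now condition on the additional information:
For the numerator, keep only low oil pressure=true terms: 0.68*0.17 = 0.115600
Normalizer over all consistent configurations: 0.51*0.83 + 0.68*0.17 = 0.538900
Posterior = 0.115600 / 0.538900 ≈ 0.2145
The drop from 0.3532 to 0.2145 is the explaining-away (discounting) effect.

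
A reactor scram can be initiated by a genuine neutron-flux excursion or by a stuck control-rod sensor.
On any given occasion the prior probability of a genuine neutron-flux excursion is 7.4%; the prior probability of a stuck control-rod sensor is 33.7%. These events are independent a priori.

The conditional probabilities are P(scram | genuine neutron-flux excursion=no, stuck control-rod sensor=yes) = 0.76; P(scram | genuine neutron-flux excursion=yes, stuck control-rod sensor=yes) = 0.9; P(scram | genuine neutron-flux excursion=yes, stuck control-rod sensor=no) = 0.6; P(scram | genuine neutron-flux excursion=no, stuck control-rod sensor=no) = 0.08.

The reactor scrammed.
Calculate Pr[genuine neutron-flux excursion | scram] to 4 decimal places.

For the numerator, keep only genuine neutron-flux excursion=true terms: 0.029437 + 0.022444 = 0.051881
Denominator P(scram): 0.08*0.926*0.663 + 0.76*0.926*0.337 + 0.6*0.074*0.663 + 0.9*0.074*0.337 = 0.338163
P(genuine neutron-flux excursion | scram) = 0.051881/0.338163 ≈ 0.1534

Pr[genuine neutron-flux excursion | scram] ≈ 0.1534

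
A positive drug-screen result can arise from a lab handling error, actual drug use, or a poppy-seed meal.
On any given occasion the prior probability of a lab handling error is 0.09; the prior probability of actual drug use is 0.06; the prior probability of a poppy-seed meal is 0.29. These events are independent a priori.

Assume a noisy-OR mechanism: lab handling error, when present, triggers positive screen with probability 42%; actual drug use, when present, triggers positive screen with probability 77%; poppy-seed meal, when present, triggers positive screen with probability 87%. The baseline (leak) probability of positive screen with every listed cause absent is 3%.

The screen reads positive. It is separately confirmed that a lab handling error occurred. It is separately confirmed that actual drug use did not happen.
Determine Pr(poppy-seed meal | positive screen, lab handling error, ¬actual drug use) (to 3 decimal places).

Pr(poppy-seed meal | positive screen, lab handling error, ¬actual drug use) ≈ 0.464

Under noisy-OR, P(positive screen | causes) = 1 − (1−0.03)·∏(1−qᵢ) over the active causes.
Enumerate both values of poppy-seed meal and weight by the priors:
  P(positive screen | lab handling error, ¬actual drug use) = 0.4374×0.71 + 0.926862×0.29
        = 0.310554 + 0.268790 = 0.579344
Keeping only the poppy-seed meal-present terms gives 0.268790, so
  P(poppy-seed meal | positive screen, lab handling error, ¬actual drug use) = 0.268790 / 0.579344 ≈ 0.464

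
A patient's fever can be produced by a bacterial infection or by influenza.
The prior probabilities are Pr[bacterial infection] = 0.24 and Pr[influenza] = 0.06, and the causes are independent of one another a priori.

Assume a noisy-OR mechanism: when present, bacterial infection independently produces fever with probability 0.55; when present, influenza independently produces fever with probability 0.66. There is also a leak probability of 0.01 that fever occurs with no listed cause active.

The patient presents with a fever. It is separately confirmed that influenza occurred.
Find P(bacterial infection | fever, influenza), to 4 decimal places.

Under noisy-OR, P(fever | causes) = 1 − (1−0.01)·∏(1−qᵢ) over the active causes.
By total probability over both values of bacterial infection:
  P(fever | influenza) = 0.6634×0.76 + 0.84853×0.24
        = 0.504184 + 0.203647 = 0.707831
Configurations with bacterial infection contribute 0.203647, so
  P(bacterial infection | fever, influenza) = 0.203647 / 0.707831 ≈ 0.2877

P(bacterial infection | fever, influenza) ≈ 0.2877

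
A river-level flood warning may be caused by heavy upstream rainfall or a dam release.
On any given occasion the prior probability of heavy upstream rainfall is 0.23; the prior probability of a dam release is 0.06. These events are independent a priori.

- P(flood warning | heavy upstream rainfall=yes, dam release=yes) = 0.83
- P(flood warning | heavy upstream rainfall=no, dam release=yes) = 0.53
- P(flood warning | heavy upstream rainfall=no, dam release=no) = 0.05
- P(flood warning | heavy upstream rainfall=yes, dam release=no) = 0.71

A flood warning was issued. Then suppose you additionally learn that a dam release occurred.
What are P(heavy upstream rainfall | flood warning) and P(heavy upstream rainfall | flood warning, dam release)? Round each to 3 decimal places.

Sum P(flood warning|·) weighted by the priors over the 4 (heavy upstream rainfall, dam release) configurations:
  P(flood warning) = 0.05·0.77·0.94 + 0.53·0.77·0.06 + 0.71·0.23·0.94 + 0.83·0.23·0.06
        = 0.036190 + 0.024486 + 0.153502 + 0.011454 = 0.225632
The terms with heavy upstream rainfall present sum to 0.164956, so
  P(heavy upstream rainfall | flood warning) = 0.164956 / 0.225632 ≈ 0.731

Now condition on the additional information:
By total probability over both values of heavy upstream rainfall:
  P(flood warning | dam release) = 0.53·0.77 + 0.83·0.23
        = 0.408100 + 0.190900 = 0.599000
The terms with heavy upstream rainfall present sum to 0.190900, so
  P(heavy upstream rainfall | flood warning, dam release) = 0.190900 / 0.599000 ≈ 0.319
Conditioning on dam release lowers the posterior on heavy upstream rainfall: the classic explaining-away effect in a common-effect structure.

P(heavy upstream rainfall | flood warning) ≈ 0.731; P(heavy upstream rainfall | flood warning, dam release) ≈ 0.319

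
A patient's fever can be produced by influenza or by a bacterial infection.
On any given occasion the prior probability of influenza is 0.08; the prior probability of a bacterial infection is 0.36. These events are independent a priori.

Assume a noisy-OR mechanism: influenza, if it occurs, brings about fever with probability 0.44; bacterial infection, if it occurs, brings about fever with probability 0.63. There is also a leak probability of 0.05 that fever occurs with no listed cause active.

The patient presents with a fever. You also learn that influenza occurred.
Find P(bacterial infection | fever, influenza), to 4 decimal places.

Under noisy-OR, P(fever | causes) = 1 − (1−0.05)·∏(1−qᵢ) over the active causes.
For the numerator, keep only bacterial infection=true terms: 0.80316·0.36 = 0.289138
Denominator P(fever | influenza): 0.468·0.64 + 0.80316·0.36 = 0.588658
Posterior = 0.289138 / 0.588658 ≈ 0.4912

P(bacterial infection | fever, influenza) ≈ 0.4912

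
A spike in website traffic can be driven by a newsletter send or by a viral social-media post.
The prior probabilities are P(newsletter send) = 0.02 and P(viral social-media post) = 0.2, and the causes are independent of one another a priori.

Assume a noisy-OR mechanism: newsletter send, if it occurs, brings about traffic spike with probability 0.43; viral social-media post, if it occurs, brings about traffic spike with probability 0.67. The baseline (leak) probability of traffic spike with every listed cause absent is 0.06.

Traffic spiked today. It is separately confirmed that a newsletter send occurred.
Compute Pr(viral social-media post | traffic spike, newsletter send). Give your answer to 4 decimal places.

Pr(viral social-media post | traffic spike, newsletter send) ≈ 0.3072

Under noisy-OR, P(traffic spike | causes) = 1 − (1−0.06)·∏(1−qᵢ) over the active causes.
For the numerator, keep only viral social-media post=true terms: 0.823186×0.2 = 0.164637
The normalizing constant is 0.4642×0.8 + 0.823186×0.2 = 0.535997
Posterior = 0.164637 / 0.535997 ≈ 0.3072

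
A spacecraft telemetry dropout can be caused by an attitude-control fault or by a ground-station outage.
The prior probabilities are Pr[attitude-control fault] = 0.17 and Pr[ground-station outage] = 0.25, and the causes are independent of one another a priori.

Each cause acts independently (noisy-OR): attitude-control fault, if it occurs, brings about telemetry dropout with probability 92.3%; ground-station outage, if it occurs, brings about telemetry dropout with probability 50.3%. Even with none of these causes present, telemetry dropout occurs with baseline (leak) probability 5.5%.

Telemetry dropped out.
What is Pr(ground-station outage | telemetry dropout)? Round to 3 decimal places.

Pr(ground-station outage | telemetry dropout) ≈ 0.498

Under noisy-OR, P(telemetry dropout | causes) = 1 − (1−0.055)·∏(1−qᵢ) over the active causes.
P(telemetry dropout) = 0.055*0.83*0.75 + 0.530335*0.83*0.25 + 0.927235*0.17*0.75 + 0.963836*0.17*0.25 = 0.034237 + 0.110045 + 0.118222 + 0.040963 = 0.303467
The ground-station outage-present share is 0.110045 + 0.040963 = 0.151008.
P(ground-station outage | telemetry dropout) = 0.151008 / 0.303467 ≈ 0.498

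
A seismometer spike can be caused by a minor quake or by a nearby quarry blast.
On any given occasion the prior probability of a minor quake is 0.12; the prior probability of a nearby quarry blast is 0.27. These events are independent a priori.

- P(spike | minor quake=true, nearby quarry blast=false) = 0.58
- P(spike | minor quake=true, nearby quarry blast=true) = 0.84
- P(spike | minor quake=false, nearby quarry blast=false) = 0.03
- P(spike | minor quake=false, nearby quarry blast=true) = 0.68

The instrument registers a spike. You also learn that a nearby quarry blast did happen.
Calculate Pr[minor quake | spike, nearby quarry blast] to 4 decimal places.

Enumerate both values of minor quake and weight by the priors:
  P(spike | nearby quarry blast) = 0.68*0.88 + 0.84*0.12
        = 0.598400 + 0.100800 = 0.699200
The terms with minor quake present sum to 0.100800, so
  P(minor quake | spike, nearby quarry blast) = 0.100800 / 0.699200 ≈ 0.1442

Pr[minor quake | spike, nearby quarry blast] ≈ 0.1442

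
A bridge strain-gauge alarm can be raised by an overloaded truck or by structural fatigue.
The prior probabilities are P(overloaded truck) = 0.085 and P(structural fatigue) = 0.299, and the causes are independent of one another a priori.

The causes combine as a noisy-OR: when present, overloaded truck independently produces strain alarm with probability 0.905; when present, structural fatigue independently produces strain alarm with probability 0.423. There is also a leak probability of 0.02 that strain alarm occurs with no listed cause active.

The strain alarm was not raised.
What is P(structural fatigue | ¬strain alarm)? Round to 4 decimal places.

Under noisy-OR, P(strain alarm | causes) = 1 − (1−0.02)·∏(1−qᵢ) over the active causes.
P(¬strain alarm) = 0.98·0.915·0.701 + 0.56546·0.915·0.299 + 0.0931·0.085·0.701 + 0.053719·0.085·0.299 = 0.628587 + 0.154701 + 0.005547 + 0.001365 = 0.790200
Of this, 0.156066 comes from 0.154701 + 0.001365 (the structural fatigue=true cases).
Hence the posterior is 0.156066/0.790200 ≈ 0.1975.

P(structural fatigue | ¬strain alarm) ≈ 0.1975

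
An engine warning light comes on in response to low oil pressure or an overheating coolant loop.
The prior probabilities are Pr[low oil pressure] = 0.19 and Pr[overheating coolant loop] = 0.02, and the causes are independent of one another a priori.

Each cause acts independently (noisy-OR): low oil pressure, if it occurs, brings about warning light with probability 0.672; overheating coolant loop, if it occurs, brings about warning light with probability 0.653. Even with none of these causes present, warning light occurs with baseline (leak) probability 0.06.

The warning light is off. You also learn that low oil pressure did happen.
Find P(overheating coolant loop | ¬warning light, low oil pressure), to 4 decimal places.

P(overheating coolant loop | ¬warning light, low oil pressure) ≈ 0.0070

Under noisy-OR, P(warning light | causes) = 1 − (1−0.06)·∏(1−qᵢ) over the active causes.
Numerator (weight on configurations with overheating coolant loop): 0.106987×0.02 = 0.002140
Normalizer over all consistent configurations: 0.30832×0.98 + 0.106987×0.02 = 0.304294
Posterior = 0.002140 / 0.304294 ≈ 0.0070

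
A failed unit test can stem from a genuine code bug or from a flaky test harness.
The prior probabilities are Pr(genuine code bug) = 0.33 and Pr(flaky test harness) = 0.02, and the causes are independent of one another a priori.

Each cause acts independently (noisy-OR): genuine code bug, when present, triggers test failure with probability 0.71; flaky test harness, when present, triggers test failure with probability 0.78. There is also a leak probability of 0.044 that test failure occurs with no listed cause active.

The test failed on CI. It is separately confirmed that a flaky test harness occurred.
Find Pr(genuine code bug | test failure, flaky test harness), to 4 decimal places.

Pr(genuine code bug | test failure, flaky test harness) ≈ 0.3694

Under noisy-OR, P(test failure | causes) = 1 − (1−0.044)·∏(1−qᵢ) over the active causes.
P(test failure | flaky test harness) = 0.78968·0.67 + 0.939007·0.33 = 0.529086 + 0.309872 = 0.838958
Restricting to configurations with genuine code bug present: 0.939007·0.33 = 0.309872.
P(genuine code bug | test failure, flaky test harness) = 0.309872 / 0.838958 ≈ 0.3694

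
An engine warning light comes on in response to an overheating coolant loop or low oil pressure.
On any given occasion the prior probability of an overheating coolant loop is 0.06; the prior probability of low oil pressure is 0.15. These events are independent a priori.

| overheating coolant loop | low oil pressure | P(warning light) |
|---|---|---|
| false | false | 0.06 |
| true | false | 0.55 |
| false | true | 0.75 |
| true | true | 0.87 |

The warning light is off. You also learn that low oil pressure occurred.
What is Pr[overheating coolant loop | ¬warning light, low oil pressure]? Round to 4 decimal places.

P(¬warning light | low oil pressure) = 0.25×0.94 + 0.13×0.06 = 0.235000 + 0.007800 = 0.242800
Of this, 0.007800 comes from 0.13×0.06 (the overheating coolant loop=true cases).
So P(overheating coolant loop | ¬warning light, low oil pressure) = 0.007800/0.242800 ≈ 0.0321.

Pr[overheating coolant loop | ¬warning light, low oil pressure] ≈ 0.0321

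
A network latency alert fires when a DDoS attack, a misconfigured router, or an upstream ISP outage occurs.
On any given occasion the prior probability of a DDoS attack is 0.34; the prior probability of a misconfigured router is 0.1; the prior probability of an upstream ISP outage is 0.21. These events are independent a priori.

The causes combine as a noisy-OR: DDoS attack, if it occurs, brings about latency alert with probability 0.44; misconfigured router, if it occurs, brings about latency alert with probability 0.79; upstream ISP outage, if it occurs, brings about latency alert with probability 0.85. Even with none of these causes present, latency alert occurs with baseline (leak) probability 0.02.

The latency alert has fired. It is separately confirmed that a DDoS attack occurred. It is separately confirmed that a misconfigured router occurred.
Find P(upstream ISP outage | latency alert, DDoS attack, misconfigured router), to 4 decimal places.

P(upstream ISP outage | latency alert, DDoS attack, misconfigured router) ≈ 0.2280

Under noisy-OR, P(latency alert | causes) = 1 − (1−0.02)·∏(1−qᵢ) over the active causes.
For the numerator, keep only upstream ISP outage=true terms: 0.982713·0.21 = 0.206370
Denominator P(latency alert | DDoS attack, misconfigured router): 0.884752·0.79 + 0.982713·0.21 = 0.905324
P(upstream ISP outage | latency alert, DDoS attack, misconfigured router) = 0.206370/0.905324 ≈ 0.2280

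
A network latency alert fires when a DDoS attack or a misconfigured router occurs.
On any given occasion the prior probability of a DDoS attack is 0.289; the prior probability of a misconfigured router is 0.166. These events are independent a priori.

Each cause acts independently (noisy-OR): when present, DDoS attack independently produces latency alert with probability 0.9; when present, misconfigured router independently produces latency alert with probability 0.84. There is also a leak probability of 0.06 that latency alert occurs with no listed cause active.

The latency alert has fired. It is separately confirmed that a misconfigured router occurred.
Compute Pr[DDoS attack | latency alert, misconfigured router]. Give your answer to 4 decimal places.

Pr[DDoS attack | latency alert, misconfigured router] ≈ 0.3203

Under noisy-OR, P(latency alert | causes) = 1 − (1−0.06)·∏(1−qᵢ) over the active causes.
By total probability over both values of DDoS attack:
  P(latency alert | misconfigured router) = 0.8496*0.711 + 0.98496*0.289
        = 0.604066 + 0.284653 = 0.888719
Keeping only the DDoS attack-present terms gives 0.284653, so
  P(DDoS attack | latency alert, misconfigured router) = 0.284653 / 0.888719 ≈ 0.3203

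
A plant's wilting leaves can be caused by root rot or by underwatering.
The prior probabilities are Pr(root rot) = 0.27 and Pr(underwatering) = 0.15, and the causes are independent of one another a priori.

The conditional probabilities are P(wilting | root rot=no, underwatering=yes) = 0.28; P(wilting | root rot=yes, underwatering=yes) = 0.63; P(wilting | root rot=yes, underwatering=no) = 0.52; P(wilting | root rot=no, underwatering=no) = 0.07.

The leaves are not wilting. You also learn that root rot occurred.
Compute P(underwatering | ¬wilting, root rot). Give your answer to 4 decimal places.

P(underwatering | ¬wilting, root rot) ≈ 0.1197

Numerator (weight on configurations with underwatering): 0.37·0.15 = 0.055500
Denominator P(¬wilting | root rot): 0.48·0.85 + 0.37·0.15 = 0.463500
Posterior = 0.055500 / 0.463500 ≈ 0.1197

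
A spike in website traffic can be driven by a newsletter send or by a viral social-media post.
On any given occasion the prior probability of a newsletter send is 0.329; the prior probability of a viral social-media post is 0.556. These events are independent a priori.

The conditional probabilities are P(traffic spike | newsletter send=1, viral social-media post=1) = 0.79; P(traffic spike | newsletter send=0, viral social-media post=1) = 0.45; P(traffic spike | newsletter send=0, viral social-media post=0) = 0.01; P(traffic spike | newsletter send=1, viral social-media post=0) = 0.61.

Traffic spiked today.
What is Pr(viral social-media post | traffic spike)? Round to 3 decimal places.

By total probability over the 4 (newsletter send, viral social-media post) configurations:
  P(traffic spike) = 0.01*0.671*0.444 + 0.45*0.671*0.556 + 0.61*0.329*0.444 + 0.79*0.329*0.556
        = 0.002979 + 0.167884 + 0.089106 + 0.144510 = 0.404479
Keeping only the viral social-media post-present terms gives 0.312394, so
  P(viral social-media post | traffic spike) = 0.312394 / 0.404479 ≈ 0.772

Pr(viral social-media post | traffic spike) ≈ 0.772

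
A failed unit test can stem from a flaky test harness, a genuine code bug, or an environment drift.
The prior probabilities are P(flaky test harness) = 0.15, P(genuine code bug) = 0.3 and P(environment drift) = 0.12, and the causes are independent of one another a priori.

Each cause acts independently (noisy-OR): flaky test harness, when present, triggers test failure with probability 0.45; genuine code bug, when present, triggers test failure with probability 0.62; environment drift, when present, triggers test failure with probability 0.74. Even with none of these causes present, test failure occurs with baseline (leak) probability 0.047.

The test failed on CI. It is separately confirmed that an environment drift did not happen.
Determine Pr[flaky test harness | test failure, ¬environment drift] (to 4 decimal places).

Pr[flaky test harness | test failure, ¬environment drift] ≈ 0.3109

Under noisy-OR, P(test failure | causes) = 1 − (1−0.047)·∏(1−qᵢ) over the active causes.
For the numerator, keep only flaky test harness=true terms: 0.049964 + 0.036037 = 0.086001
The normalizing constant is 0.047×0.85×0.7 + 0.63786×0.85×0.3 + 0.47585×0.15×0.7 + 0.800823×0.15×0.3 = 0.276620
P(flaky test harness | test failure, ¬environment drift) = 0.086001/0.276620 ≈ 0.3109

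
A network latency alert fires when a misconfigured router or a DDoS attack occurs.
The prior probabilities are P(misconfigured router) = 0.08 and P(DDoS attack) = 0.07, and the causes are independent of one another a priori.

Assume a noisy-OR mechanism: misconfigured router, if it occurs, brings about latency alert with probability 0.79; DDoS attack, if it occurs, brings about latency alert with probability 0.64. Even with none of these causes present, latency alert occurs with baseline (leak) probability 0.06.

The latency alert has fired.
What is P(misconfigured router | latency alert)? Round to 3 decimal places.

P(misconfigured router | latency alert) ≈ 0.409

Under noisy-OR, P(latency alert | causes) = 1 − (1−0.06)·∏(1−qᵢ) over the active causes.
For the numerator, keep only misconfigured router=true terms: 0.059713 + 0.005202 = 0.064915
The normalizing constant is 0.06×0.92×0.93 + 0.6616×0.92×0.07 + 0.8026×0.08×0.93 + 0.928936×0.08×0.07 = 0.158858
Posterior = 0.064915 / 0.158858 ≈ 0.409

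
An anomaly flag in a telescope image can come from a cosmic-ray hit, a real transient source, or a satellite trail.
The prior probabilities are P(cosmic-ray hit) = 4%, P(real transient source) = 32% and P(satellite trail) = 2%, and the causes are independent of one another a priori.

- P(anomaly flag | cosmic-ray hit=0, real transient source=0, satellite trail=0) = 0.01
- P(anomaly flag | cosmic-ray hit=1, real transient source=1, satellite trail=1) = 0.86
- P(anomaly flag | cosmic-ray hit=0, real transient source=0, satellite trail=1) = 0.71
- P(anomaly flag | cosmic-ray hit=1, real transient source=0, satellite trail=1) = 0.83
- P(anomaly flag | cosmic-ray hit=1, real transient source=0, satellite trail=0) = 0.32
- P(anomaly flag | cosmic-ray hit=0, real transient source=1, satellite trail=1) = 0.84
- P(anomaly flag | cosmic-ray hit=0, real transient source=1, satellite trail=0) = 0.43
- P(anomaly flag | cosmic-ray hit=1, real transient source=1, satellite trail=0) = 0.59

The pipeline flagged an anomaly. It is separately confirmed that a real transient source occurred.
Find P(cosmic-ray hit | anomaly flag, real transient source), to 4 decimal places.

Numerator (weight on configurations with cosmic-ray hit): 0.023128 + 0.000688 = 0.023816
The normalizing constant is 0.43×0.96×0.98 + 0.84×0.96×0.02 + 0.59×0.04×0.98 + 0.86×0.04×0.02 = 0.444488
P(cosmic-ray hit | anomaly flag, real transient source) = 0.023816/0.444488 ≈ 0.0536

P(cosmic-ray hit | anomaly flag, real transient source) ≈ 0.0536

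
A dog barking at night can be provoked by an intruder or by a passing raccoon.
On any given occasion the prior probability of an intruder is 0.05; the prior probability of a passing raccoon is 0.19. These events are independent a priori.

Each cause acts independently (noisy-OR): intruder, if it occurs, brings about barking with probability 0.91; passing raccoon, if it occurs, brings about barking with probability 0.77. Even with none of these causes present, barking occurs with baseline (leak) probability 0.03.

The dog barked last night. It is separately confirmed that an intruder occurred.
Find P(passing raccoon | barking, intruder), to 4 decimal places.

Under noisy-OR, P(barking | causes) = 1 − (1−0.03)·∏(1−qᵢ) over the active causes.
P(barking | intruder) = 0.9127·0.81 + 0.979921·0.19 = 0.739287 + 0.186185 = 0.925472
Of this, 0.186185 comes from 0.979921·0.19 (the passing raccoon=true cases).
So P(passing raccoon | barking, intruder) = 0.186185/0.925472 ≈ 0.2012.

P(passing raccoon | barking, intruder) ≈ 0.2012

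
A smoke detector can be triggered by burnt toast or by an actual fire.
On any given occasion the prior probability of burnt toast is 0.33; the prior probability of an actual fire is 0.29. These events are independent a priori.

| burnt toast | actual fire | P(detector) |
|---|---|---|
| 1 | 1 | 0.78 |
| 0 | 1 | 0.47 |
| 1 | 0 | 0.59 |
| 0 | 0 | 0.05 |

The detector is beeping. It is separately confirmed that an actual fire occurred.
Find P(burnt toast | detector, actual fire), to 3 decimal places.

P(burnt toast | detector, actual fire) ≈ 0.450

Sum P(detector|·) weighted by the priors over both values of burnt toast:
  P(detector | actual fire) = 0.47·0.67 + 0.78·0.33
        = 0.314900 + 0.257400 = 0.572300
The terms with burnt toast present sum to 0.257400, so
  P(burnt toast | detector, actual fire) = 0.257400 / 0.572300 ≈ 0.450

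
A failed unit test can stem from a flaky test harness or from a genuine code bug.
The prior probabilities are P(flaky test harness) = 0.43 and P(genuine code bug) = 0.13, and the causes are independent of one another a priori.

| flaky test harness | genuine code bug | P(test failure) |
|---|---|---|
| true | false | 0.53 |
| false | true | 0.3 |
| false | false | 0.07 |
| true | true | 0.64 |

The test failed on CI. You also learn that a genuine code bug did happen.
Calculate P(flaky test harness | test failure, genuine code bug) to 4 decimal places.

For the numerator, keep only flaky test harness=true terms: 0.64·0.43 = 0.275200
Denominator P(test failure | genuine code bug): 0.3·0.57 + 0.64·0.43 = 0.446200
Posterior = 0.275200 / 0.446200 ≈ 0.6168

P(flaky test harness | test failure, genuine code bug) ≈ 0.6168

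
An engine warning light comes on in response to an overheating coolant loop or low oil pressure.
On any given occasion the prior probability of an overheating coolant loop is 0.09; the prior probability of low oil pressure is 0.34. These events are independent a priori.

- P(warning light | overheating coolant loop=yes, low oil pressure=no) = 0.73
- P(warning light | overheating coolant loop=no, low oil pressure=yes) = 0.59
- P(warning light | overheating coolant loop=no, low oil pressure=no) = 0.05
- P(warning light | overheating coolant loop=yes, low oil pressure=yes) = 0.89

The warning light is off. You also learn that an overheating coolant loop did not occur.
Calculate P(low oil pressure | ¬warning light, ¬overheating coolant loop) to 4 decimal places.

P(low oil pressure | ¬warning light, ¬overheating coolant loop) ≈ 0.1819

Numerator (weight on configurations with low oil pressure): 0.41×0.34 = 0.139400
Normalizer over all consistent configurations: 0.95×0.66 + 0.41×0.34 = 0.766400
P(low oil pressure | ¬warning light, ¬overheating coolant loop) = 0.139400/0.766400 ≈ 0.1819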